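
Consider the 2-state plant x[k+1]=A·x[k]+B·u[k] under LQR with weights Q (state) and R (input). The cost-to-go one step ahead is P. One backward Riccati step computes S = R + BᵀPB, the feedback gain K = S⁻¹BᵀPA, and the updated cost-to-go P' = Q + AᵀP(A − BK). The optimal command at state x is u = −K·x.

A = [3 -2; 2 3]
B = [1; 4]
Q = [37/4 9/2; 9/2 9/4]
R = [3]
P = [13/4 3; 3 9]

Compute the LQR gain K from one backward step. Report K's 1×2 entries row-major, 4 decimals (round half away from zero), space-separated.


BᵀP = [15.2500 39.0000]
S = R + BᵀPB = [3] + [171.2500] = [174.2500]
BᵀPA = [123.7500 86.5000]
K = S⁻¹·BᵀPA = [0.7102 0.4964]
A−BK = [2.2898 -2.4964; -0.8407 1.0143]
AᵀP(A−BK) = [13.3644 -11.9311; -11.9311 15.0603]
P' = Q + AᵀP(A−BK) = [22.6144 -7.4311; -7.4311 17.3103]
tr(P') = 39.9247

0.7102 0.4964


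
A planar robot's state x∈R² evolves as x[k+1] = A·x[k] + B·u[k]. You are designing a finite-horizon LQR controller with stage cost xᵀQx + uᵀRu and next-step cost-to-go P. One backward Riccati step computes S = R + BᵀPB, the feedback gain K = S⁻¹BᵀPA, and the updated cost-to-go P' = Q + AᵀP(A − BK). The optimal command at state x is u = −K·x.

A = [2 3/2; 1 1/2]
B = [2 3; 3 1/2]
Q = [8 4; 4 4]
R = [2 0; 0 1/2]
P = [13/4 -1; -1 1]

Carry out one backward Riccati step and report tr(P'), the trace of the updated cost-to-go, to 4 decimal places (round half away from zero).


12.3368

BᵀP = [3.5000 1.0000; 9.2500 -2.5000]
S = R + BᵀPB = [2 0; 0 1/2] + [10.0000 11.0000; 11.0000 26.5000] = [12.0000 11.0000; 11.0000 27.0000]
BᵀPA = [8.0000 5.7500; 16.0000 12.6250]
K = S⁻¹·BᵀPA = [0.1970 0.0807; 0.5123 0.4347]
A−BK = [0.0690 0.0345; 0.1527 0.0406]
AᵀP(A−BK) = [0.2266 0.1490; 0.1490 0.1102]
P' = Q + AᵀP(A−BK) = [8.2266 4.1490; 4.1490 4.1102]
tr(P') = 12.3368


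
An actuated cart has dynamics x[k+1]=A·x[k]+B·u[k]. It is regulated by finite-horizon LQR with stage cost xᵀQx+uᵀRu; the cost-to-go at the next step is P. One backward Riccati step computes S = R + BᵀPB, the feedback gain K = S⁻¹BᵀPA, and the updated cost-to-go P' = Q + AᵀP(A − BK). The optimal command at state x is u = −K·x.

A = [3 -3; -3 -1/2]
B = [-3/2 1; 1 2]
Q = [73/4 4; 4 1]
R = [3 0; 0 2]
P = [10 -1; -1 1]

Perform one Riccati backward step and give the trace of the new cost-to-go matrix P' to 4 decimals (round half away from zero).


BᵀP = [-16.0000 2.5000; 8.0000 1.0000]
S = R + BᵀPB = [3 0; 0 2] + [26.5000 -11.0000; -11.0000 10.0000] = [29.5000 -11.0000; -11.0000 12.0000]
BᵀPA = [-55.5000 46.7500; 21.0000 -24.5000]
K = S⁻¹·BᵀPA = [-1.8670 1.2511; 0.0386 -0.8948]
A−BK = [0.1609 -0.2285; -1.2103 0.0386]
AᵀP(A−BK) = [12.5730 -7.7736; -7.7736 6.8385]
P' = Q + AᵀP(A−BK) = [30.8230 -3.7736; -3.7736 7.8385]
tr(P') = 38.6615

38.6615


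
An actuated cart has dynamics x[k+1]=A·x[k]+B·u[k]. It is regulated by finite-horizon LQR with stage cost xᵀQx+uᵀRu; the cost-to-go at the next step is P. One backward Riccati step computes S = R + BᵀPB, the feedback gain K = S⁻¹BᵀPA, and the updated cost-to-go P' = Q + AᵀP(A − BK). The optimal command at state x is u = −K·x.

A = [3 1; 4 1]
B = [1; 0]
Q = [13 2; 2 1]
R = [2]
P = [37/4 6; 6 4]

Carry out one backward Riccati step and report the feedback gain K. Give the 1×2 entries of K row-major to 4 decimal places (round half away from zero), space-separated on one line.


BᵀP = [9.2500 6.0000]
S = R + BᵀPB = [2] + [9.2500] = [11.2500]
BᵀPA = [51.7500 15.2500]
K = S⁻¹·BᵀPA = [4.6000 1.3556]
A−BK = [-1.6000 -0.3556; 4.0000 1.0000]
AᵀP(A−BK) = [53.2000 15.6000; 15.6000 4.5778]
P' = Q + AᵀP(A−BK) = [66.2000 17.6000; 17.6000 5.5778]
tr(P') = 71.7778

4.6000 1.3556


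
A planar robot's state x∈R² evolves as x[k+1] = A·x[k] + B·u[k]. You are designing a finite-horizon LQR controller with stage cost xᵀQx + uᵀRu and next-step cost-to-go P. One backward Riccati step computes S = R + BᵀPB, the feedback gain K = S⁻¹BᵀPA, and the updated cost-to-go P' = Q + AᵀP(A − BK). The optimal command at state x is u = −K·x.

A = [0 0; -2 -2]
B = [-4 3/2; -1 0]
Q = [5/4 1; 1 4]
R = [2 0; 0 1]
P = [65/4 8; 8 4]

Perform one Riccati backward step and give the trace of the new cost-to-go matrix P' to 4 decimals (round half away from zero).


5.8124

BᵀP = [-73.0000 -36.0000; 24.3750 12.0000]
S = R + BᵀPB = [2 0; 0 1] + [328.0000 -109.5000; -109.5000 36.5625] = [330.0000 -109.5000; -109.5000 37.5625]
BᵀPA = [72.0000 72.0000; -24.0000 -24.0000]
K = S⁻¹·BᵀPA = [0.1887 0.1887; -0.0888 -0.0888]
A−BK = [0.8881 0.8881; -1.8113 -1.8113]
AᵀP(A−BK) = [0.2812 0.2812; 0.2812 0.2812]
P' = Q + AᵀP(A−BK) = [1.5312 1.2812; 1.2812 4.2812]
tr(P') = 5.8124


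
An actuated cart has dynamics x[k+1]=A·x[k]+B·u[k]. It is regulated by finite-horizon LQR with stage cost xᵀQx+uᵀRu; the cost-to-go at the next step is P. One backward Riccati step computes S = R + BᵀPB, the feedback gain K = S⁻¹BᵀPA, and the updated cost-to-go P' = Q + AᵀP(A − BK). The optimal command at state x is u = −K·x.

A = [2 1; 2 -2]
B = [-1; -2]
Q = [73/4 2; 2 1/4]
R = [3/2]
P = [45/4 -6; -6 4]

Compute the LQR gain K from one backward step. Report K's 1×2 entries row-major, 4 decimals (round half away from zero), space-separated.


BᵀP = [0.7500 -2.0000]
S = R + BᵀPB = [3/2] + [3.2500] = [4.7500]
BᵀPA = [-2.5000 4.7500]
K = S⁻¹·BᵀPA = [-0.5263 1.0000]
A−BK = [1.4737 2.0000; 0.9474 0.0000]
AᵀP(A−BK) = [11.6842 21.0000; 21.0000 46.5000]
P' = Q + AᵀP(A−BK) = [29.9342 23.0000; 23.0000 46.7500]
tr(P') = 76.6842

-0.5263 1.0000


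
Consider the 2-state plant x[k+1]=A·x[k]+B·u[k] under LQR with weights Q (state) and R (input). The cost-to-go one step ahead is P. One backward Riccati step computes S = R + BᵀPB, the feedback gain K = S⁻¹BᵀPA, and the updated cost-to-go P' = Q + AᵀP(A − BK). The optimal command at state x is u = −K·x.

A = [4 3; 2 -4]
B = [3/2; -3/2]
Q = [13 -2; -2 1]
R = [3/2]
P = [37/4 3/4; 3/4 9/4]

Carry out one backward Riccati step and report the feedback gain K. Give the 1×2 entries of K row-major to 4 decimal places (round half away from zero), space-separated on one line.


BᵀP = [12.7500 -2.2500]
S = R + BᵀPB = [3/2] + [22.5000] = [24.0000]
BᵀPA = [46.5000 47.2500]
K = S⁻¹·BᵀPA = [1.9375 1.9688]
A−BK = [1.0938 0.0469; 4.9063 -1.0469]
AᵀP(A−BK) = [78.9063 -6.0469; -6.0469 8.2266]
P' = Q + AᵀP(A−BK) = [91.9063 -8.0469; -8.0469 9.2266]
tr(P') = 101.1328

1.9375 1.9688


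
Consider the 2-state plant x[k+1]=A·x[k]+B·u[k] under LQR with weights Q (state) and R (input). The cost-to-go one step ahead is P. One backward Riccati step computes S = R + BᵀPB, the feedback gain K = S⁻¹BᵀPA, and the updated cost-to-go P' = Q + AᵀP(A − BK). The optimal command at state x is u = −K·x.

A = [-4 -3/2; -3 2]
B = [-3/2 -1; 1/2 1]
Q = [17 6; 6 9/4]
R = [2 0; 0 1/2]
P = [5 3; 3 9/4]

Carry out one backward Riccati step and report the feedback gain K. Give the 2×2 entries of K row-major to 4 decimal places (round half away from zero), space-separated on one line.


BᵀP = [-6.0000 -3.3750; -2.0000 -0.7500]
S = R + BᵀPB = [2 0; 0 1/2] + [7.3125 2.6250; 2.6250 1.2500] = [9.3125 2.6250; 2.6250 1.7500]
BᵀPA = [34.1250 2.2500; 10.2500 1.5000]
K = S⁻¹·BᵀPA = [3.4884 0.0000; 0.6246 0.8571]
A−BK = [1.8571 -0.6429; -5.3688 1.1429]
AᵀP(A−BK) = [46.8073 -2.7857; -2.7857 0.9643]
P' = Q + AᵀP(A−BK) = [63.8073 3.2143; 3.2143 3.2143]
tr(P') = 67.0216

3.4884 0.0000 0.6246 0.8571


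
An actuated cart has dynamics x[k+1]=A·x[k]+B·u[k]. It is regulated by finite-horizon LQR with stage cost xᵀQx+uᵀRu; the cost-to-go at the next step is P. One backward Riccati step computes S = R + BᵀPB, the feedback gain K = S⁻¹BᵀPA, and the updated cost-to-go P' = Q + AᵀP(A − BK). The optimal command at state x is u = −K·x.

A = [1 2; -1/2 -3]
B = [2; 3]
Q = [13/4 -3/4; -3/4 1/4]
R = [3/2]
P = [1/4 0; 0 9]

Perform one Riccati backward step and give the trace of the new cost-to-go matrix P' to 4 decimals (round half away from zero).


BᵀP = [0.5000 27.0000]
S = R + BᵀPB = [3/2] + [82.0000] = [83.5000]
BᵀPA = [-13.0000 -80.0000]
K = S⁻¹·BᵀPA = [-0.1557 -0.9581]
A−BK = [1.3114 3.9162; -0.0329 -0.1257]
AᵀP(A−BK) = [0.4760 1.5449; 1.5449 5.3533]
P' = Q + AᵀP(A−BK) = [3.7260 0.7949; 0.7949 5.6033]
tr(P') = 9.3293

9.3293


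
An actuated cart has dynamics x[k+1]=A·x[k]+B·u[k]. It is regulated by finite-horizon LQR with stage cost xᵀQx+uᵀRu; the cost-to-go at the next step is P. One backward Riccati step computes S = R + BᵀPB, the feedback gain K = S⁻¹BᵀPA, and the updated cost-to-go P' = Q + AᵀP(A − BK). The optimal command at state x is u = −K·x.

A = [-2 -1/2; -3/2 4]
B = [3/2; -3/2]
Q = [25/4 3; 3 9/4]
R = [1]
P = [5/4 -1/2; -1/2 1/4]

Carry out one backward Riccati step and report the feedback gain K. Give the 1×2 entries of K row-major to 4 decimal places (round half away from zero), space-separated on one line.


BᵀP = [2.6250 -1.1250]
S = R + BᵀPB = [1] + [5.6250] = [6.6250]
BᵀPA = [-3.5625 -5.8125]
K = S⁻¹·BᵀPA = [-0.5377 -0.8774]
A−BK = [-1.1934 0.8160; -2.3066 2.6840]
AᵀP(A−BK) = [0.6468 0.2494; 0.2494 1.2129]
P' = Q + AᵀP(A−BK) = [6.8968 3.2494; 3.2494 3.4629]
tr(P') = 10.3597

-0.5377 -0.8774


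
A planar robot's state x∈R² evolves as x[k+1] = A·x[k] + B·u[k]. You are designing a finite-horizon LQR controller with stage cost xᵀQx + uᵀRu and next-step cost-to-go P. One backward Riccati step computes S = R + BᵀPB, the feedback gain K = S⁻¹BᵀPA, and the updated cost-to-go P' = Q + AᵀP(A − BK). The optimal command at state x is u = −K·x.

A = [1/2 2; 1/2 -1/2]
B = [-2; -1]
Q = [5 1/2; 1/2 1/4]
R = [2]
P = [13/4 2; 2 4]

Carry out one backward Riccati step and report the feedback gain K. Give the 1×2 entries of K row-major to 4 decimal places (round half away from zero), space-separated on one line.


-0.3056 -0.4815

BᵀP = [-8.5000 -8.0000]
S = R + BᵀPB = [2] + [25.0000] = [27.0000]
BᵀPA = [-8.2500 -13.0000]
K = S⁻¹·BᵀPA = [-0.3056 -0.4815]
A−BK = [-0.1111 1.0370; 0.1944 -0.9815]
AᵀP(A−BK) = [0.2917 -0.2222; -0.2222 3.7407]
P' = Q + AᵀP(A−BK) = [5.2917 0.2778; 0.2778 3.9907]
tr(P') = 9.2824


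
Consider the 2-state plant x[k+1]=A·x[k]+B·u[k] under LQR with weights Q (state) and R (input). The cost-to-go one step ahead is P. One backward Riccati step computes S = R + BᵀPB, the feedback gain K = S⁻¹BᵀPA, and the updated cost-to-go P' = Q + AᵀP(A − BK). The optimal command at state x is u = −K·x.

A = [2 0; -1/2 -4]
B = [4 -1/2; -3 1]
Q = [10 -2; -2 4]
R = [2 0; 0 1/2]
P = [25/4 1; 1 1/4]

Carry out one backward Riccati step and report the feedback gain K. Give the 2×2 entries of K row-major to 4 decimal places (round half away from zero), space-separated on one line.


BᵀP = [22.0000 3.2500; -2.1250 -0.2500]
S = R + BᵀPB = [2 0; 0 1/2] + [78.2500 -7.7500; -7.7500 0.8125] = [80.2500 -7.7500; -7.7500 1.3125]
BᵀPA = [42.3750 -13.0000; -4.1250 1.0000]
K = S⁻¹·BᵀPA = [0.5224 -0.2057; -0.0580 -0.4529]
A−BK = [-0.1187 0.5965; 1.1253 -4.1643]
AᵀP(A−BK) = [0.6850 -0.6503; -0.6503 1.7784]
P' = Q + AᵀP(A−BK) = [10.6850 -2.6503; -2.6503 5.7784]
tr(P') = 16.4634

0.5224 -0.2057 -0.0580 -0.4529


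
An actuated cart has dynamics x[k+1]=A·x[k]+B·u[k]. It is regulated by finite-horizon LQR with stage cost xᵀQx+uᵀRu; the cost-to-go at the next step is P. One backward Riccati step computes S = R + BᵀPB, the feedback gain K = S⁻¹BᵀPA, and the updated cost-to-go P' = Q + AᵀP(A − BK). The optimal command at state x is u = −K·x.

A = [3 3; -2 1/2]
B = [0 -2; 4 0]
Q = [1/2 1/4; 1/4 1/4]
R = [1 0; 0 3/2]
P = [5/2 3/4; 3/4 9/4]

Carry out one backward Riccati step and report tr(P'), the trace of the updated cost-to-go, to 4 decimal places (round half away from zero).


BᵀP = [3.0000 9.0000; -5.0000 -1.5000]
S = R + BᵀPB = [1 0; 0 3/2] + [36.0000 -6.0000; -6.0000 10.0000] = [37.0000 -6.0000; -6.0000 11.5000]
BᵀPA = [-9.0000 13.5000; -12.0000 -15.7500]
K = S⁻¹·BᵀPA = [-0.4506 0.1560; -1.2786 -1.2882]
A−BK = [0.4429 0.4236; -0.1977 -0.1239]
AᵀP(A−BK) = [3.1021 2.8204; 2.8204 2.9179]
P' = Q + AᵀP(A−BK) = [3.6021 3.0704; 3.0704 3.1679]
tr(P') = 6.7700

6.7700


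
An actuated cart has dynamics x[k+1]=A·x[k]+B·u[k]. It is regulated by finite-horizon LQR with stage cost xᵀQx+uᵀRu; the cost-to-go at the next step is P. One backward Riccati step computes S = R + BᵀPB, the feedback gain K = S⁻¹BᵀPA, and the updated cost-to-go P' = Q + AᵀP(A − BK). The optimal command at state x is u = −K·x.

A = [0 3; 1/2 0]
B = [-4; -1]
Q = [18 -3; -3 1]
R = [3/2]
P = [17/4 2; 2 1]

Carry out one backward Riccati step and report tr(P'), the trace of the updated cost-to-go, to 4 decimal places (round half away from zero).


BᵀP = [-19.0000 -9.0000]
S = R + BᵀPB = [3/2] + [85.0000] = [86.5000]
BᵀPA = [-4.5000 -57.0000]
K = S⁻¹·BᵀPA = [-0.0520 -0.6590]
A−BK = [-0.2081 0.3642; 0.4480 -0.6590]
AᵀP(A−BK) = [0.0159 0.0347; 0.0347 0.6893]
P' = Q + AᵀP(A−BK) = [18.0159 -2.9653; -2.9653 1.6893]
tr(P') = 19.7052

19.7052


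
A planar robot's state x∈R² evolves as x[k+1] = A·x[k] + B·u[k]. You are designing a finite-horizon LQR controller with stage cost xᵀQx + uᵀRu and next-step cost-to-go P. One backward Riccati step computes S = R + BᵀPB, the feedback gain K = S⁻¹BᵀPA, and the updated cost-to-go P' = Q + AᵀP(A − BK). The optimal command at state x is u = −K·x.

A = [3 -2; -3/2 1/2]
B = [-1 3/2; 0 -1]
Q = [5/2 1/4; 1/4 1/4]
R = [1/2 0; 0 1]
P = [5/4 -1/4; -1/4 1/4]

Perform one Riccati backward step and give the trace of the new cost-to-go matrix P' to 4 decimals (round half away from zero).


BᵀP = [-1.2500 0.2500; 2.1250 -0.6250]
S = R + BᵀPB = [1/2 0; 0 1] + [1.2500 -2.1250; -2.1250 3.8125] = [1.7500 -2.1250; -2.1250 4.8125]
BᵀPA = [-4.1250 2.6250; 7.3125 -4.5625]
K = S⁻¹·BᵀPA = [-1.1040 0.7520; 1.0320 -0.6160]
A−BK = [0.3480 -0.3240; -0.4680 -0.1160]
AᵀP(A−BK) = [1.9620 -1.2060; -1.2060 0.7780]
P' = Q + AᵀP(A−BK) = [4.4620 -0.9560; -0.9560 1.0280]
tr(P') = 5.4900

5.4900


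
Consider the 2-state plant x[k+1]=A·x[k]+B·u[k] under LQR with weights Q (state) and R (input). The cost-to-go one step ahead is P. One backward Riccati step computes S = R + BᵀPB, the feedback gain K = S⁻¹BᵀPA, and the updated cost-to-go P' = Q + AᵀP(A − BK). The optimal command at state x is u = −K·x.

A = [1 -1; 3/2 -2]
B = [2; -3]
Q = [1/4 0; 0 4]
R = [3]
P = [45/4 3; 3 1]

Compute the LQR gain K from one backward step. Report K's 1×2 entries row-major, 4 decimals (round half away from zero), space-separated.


0.8571 -0.9286

BᵀP = [13.5000 3.0000]
S = R + BᵀPB = [3] + [18.0000] = [21.0000]
BᵀPA = [18.0000 -19.5000]
K = S⁻¹·BᵀPA = [0.8571 -0.9286]
A−BK = [-0.7143 0.8571; 4.0714 -4.7857]
AᵀP(A−BK) = [7.0714 -8.0357; -8.0357 9.1429]
P' = Q + AᵀP(A−BK) = [7.3214 -8.0357; -8.0357 13.1429]
tr(P') = 20.4643


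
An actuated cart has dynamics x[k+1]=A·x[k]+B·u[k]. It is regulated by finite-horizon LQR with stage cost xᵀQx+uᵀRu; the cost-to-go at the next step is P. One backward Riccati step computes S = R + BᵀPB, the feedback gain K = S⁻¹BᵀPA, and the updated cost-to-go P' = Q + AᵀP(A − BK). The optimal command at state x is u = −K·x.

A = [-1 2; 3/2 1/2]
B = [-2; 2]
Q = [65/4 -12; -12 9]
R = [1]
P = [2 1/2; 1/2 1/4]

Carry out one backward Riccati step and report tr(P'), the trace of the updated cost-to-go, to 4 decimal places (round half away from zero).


BᵀP = [-3.0000 -0.5000]
S = R + BᵀPB = [1] + [5.0000] = [6.0000]
BᵀPA = [2.2500 -6.2500]
K = S⁻¹·BᵀPA = [0.3750 -1.0417]
A−BK = [-0.2500 -0.0833; 0.7500 2.5833]
AᵀP(A−BK) = [0.2188 -0.2188; -0.2188 2.5521]
P' = Q + AᵀP(A−BK) = [16.4688 -12.2188; -12.2188 11.5521]
tr(P') = 28.0208

28.0208


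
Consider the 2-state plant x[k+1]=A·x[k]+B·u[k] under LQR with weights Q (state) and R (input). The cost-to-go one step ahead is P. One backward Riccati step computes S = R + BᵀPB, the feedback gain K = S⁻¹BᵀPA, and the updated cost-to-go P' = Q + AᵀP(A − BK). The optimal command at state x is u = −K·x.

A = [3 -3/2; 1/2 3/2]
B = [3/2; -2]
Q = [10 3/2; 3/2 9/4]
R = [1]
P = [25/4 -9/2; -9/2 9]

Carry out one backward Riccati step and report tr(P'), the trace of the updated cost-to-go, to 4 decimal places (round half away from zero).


34.7968

BᵀP = [18.3750 -24.7500]
S = R + BᵀPB = [1] + [77.0625] = [78.0625]
BᵀPA = [42.7500 -64.6875]
K = S⁻¹·BᵀPA = [0.5476 -0.8287]
A−BK = [2.1785 -0.2570; 1.5953 -0.1573]
AᵀP(A−BK) = [21.5885 -2.8247; -2.8247 0.9584]
P' = Q + AᵀP(A−BK) = [31.5885 -1.3247; -1.3247 3.2084]
tr(P') = 34.7968


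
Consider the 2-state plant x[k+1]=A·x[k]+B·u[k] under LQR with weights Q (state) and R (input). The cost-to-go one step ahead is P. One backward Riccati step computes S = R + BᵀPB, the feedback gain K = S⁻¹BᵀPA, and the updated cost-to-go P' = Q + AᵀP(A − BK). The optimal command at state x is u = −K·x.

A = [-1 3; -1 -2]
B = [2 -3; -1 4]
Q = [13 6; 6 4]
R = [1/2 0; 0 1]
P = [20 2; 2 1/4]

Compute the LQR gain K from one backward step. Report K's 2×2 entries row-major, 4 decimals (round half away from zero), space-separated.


BᵀP = [38.0000 3.7500; -52.0000 -5.0000]
S = R + BᵀPB = [1/2 0; 0 1] + [72.2500 -99.0000; -99.0000 136.0000] = [72.7500 -99.0000; -99.0000 137.0000]
BᵀPA = [-41.7500 106.5000; 57.0000 -146.0000]
K = S⁻¹·BᵀPA = [-0.4630 0.8235; 0.0814 -0.4706]
A−BK = [0.1704 -0.0588; -1.7888 0.7059]
AᵀP(A−BK) = [0.2753 -0.2941; -0.2941 0.5882]
P' = Q + AᵀP(A−BK) = [13.2753 5.7059; 5.7059 4.5882]
tr(P') = 17.8635

-0.4630 0.8235 0.0814 -0.4706


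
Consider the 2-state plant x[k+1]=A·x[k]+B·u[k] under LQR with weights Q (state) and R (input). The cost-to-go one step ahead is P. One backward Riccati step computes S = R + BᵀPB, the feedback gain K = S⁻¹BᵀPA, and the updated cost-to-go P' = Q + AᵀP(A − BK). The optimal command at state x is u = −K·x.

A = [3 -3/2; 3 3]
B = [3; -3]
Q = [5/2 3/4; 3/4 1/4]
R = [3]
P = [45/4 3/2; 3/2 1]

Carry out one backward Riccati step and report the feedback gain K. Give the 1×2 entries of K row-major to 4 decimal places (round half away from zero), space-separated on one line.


BᵀP = [29.2500 1.5000]
S = R + BᵀPB = [3] + [83.2500] = [86.2500]
BᵀPA = [92.2500 -39.3750]
K = S⁻¹·BᵀPA = [1.0696 -0.4565]
A−BK = [-0.2087 -0.1304; 6.2087 1.6304]
AᵀP(A−BK) = [38.5826 7.2391; 7.2391 2.8370]
P' = Q + AᵀP(A−BK) = [41.0826 7.9891; 7.9891 3.0870]
tr(P') = 44.1696

1.0696 -0.4565


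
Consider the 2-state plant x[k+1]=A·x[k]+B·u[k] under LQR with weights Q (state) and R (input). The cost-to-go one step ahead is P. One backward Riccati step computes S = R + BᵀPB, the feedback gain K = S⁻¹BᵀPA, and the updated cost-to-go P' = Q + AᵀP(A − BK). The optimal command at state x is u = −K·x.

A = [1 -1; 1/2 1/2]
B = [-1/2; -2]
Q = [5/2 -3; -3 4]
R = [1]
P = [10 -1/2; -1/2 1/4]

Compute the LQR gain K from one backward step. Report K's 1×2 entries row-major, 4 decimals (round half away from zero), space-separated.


-1.1786 1.1071

BᵀP = [-4.0000 -0.2500]
S = R + BᵀPB = [1] + [2.5000] = [3.5000]
BᵀPA = [-4.1250 3.8750]
K = S⁻¹·BᵀPA = [-1.1786 1.1071]
A−BK = [0.4107 -0.4464; -1.8571 2.7143]
AᵀP(A−BK) = [4.7009 -5.3705; -5.3705 6.2723]
P' = Q + AᵀP(A−BK) = [7.2009 -8.3705; -8.3705 10.2723]
tr(P') = 17.4732


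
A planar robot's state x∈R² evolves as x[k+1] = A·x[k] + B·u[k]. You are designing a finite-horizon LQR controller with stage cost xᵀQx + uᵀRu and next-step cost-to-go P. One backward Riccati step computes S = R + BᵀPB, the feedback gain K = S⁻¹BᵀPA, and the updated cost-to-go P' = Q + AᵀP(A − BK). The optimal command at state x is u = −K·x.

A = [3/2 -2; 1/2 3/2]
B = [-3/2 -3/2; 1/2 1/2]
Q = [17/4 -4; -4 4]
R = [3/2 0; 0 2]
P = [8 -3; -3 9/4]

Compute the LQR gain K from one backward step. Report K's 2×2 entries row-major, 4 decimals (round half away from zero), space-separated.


BᵀP = [-13.5000 5.6250; -13.5000 5.6250]
S = R + BᵀPB = [3/2 0; 0 2] + [23.0625 23.0625; 23.0625 23.0625] = [24.5625 23.0625; 23.0625 25.0625]
BᵀPA = [-17.4375 35.4375; -17.4375 35.4375]
K = S⁻¹·BᵀPA = [-0.4166 0.8466; -0.3124 0.6349]
A−BK = [0.4065 0.2223; 0.8645 0.7592]
AᵀP(A−BK) = [1.3505 -0.2284; -0.2284 2.5610]
P' = Q + AᵀP(A−BK) = [5.6005 -4.2284; -4.2284 6.5610]
tr(P') = 12.1615

-0.4166 0.8466 -0.3124 0.6349


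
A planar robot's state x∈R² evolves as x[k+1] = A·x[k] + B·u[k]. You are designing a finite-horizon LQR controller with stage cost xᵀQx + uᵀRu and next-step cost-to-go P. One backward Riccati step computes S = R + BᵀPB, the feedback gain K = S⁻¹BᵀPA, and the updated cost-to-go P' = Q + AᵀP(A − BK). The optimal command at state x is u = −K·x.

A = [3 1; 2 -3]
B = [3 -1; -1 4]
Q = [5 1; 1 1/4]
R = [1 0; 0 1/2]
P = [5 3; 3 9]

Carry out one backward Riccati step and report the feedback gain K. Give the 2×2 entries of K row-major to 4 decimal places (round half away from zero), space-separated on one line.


BᵀP = [12.0000 0.0000; 7.0000 33.0000]
S = R + BᵀPB = [1 0; 0 1/2] + [36.0000 -12.0000; -12.0000 125.0000] = [37.0000 -12.0000; -12.0000 125.5000]
BᵀPA = [36.0000 12.0000; 87.0000 -92.0000]
K = S⁻¹·BᵀPA = [1.2361 0.0893; 0.8114 -0.7245]
A−BK = [0.1030 0.0074; -0.0096 -0.0126]
AᵀP(A−BK) = [1.9052 -0.1827; -0.1827 0.2716]
P' = Q + AᵀP(A−BK) = [6.9052 0.8173; 0.8173 0.5216]
tr(P') = 7.4268

1.2361 0.0893 0.8114 -0.7245


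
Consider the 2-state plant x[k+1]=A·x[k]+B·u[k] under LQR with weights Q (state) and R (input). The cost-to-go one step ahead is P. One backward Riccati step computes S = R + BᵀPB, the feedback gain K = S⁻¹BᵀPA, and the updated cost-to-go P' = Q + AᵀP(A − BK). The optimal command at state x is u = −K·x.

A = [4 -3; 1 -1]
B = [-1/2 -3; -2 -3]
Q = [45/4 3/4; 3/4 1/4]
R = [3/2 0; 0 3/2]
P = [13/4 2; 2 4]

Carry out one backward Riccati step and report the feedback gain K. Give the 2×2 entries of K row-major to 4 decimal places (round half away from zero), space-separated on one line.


BᵀP = [-5.6250 -9.0000; -15.7500 -18.0000]
S = R + BᵀPB = [3/2 0; 0 3/2] + [20.8125 43.8750; 43.8750 101.2500] = [22.3125 43.8750; 43.8750 102.7500]
BᵀPA = [-31.5000 25.8750; -81.0000 65.2500]
K = S⁻¹·BᵀPA = [0.8630 -0.5555; -1.1568 0.8722]
A−BK = [0.9610 -0.6611; -0.7445 0.5057]
AᵀP(A−BK) = [5.4813 -3.8470; -3.8470 2.7100]
P' = Q + AᵀP(A−BK) = [16.7313 -3.0970; -3.0970 2.9600]
tr(P') = 19.6913

0.8630 -0.5555 -1.1568 0.8722


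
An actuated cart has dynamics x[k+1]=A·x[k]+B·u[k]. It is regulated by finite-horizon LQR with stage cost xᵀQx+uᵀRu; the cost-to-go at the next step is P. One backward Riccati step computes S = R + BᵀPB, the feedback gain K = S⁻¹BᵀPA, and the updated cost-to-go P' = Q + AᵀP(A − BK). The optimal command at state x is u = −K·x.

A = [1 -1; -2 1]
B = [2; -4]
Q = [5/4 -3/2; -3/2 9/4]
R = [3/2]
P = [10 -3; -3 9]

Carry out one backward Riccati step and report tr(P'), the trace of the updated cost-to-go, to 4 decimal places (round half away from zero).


5.4208

BᵀP = [32.0000 -42.0000]
S = R + BᵀPB = [3/2] + [232.0000] = [233.5000]
BᵀPA = [116.0000 -74.0000]
K = S⁻¹·BᵀPA = [0.4968 -0.3169]
A−BK = [0.0064 -0.3662; -0.0128 -0.2677]
AᵀP(A−BK) = [0.3726 -0.2377; -0.2377 1.5482]
P' = Q + AᵀP(A−BK) = [1.6226 -1.7377; -1.7377 3.7982]
tr(P') = 5.4208


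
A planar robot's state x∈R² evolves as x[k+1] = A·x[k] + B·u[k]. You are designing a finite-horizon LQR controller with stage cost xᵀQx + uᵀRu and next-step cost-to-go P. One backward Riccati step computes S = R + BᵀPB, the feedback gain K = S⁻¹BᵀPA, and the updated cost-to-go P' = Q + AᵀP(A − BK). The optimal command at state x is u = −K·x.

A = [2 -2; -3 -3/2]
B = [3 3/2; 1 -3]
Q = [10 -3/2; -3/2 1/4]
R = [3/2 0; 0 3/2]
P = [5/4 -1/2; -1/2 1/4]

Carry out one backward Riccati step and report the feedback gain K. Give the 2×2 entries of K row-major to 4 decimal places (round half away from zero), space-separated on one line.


BᵀP = [3.2500 -1.2500; 3.3750 -1.5000]
S = R + BᵀPB = [3/2 0; 0 3/2] + [8.5000 8.6250; 8.6250 9.5625] = [10.0000 8.6250; 8.6250 11.0625]
BᵀPA = [10.2500 -4.6250; 11.2500 -4.5000]
K = S⁻¹·BᵀPA = [0.4515 -0.3409; 0.6649 -0.1410]
A−BK = [-0.3519 -0.7658; -1.4567 -1.5821]
AᵀP(A−BK) = [1.1417 -0.2946; -0.2946 0.3514]
P' = Q + AᵀP(A−BK) = [11.1417 -1.7946; -1.7946 0.6014]
tr(P') = 11.7430

0.4515 -0.3409 0.6649 -0.1410


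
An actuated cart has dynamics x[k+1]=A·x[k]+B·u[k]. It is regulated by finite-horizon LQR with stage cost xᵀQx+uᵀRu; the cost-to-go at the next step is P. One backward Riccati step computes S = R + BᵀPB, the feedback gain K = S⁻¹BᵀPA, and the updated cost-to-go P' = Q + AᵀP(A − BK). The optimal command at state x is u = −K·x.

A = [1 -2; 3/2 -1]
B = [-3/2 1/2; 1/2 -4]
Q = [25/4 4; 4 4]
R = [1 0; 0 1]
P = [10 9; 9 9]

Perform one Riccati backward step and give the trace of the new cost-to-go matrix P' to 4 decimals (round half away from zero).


BᵀP = [-10.5000 -9.0000; -31.0000 -31.5000]
S = R + BᵀPB = [1 0; 0 1] + [11.2500 30.7500; 30.7500 110.5000] = [12.2500 30.7500; 30.7500 111.5000]
BᵀPA = [-24.0000 30.0000; -78.2500 93.5000]
K = S⁻¹·BᵀPA = [-0.6419 1.1179; -0.5248 0.5303]
A−BK = [0.2995 -0.5883; -0.2781 0.5621]
AᵀP(A−BK) = [0.7813 -1.1771; -1.1771 1.8831]
P' = Q + AᵀP(A−BK) = [7.0313 2.8229; 2.8229 5.8831]
tr(P') = 12.9144

12.9144


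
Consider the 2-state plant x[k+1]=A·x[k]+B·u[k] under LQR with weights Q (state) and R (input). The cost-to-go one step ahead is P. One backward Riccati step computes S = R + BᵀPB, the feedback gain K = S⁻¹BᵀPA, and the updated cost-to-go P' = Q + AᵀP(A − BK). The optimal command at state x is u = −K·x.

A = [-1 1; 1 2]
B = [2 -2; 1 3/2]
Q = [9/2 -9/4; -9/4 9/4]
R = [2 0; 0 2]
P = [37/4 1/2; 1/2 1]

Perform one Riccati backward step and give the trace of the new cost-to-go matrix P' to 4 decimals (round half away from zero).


BᵀP = [19.0000 2.0000; -17.7500 0.5000]
S = R + BᵀPB = [2 0; 0 2] + [40.0000 -35.0000; -35.0000 36.2500] = [42.0000 -35.0000; -35.0000 38.2500]
BᵀPA = [-17.0000 23.0000; 18.2500 -16.7500]
K = S⁻¹·BᵀPA = [-0.0301 0.7693; 0.4495 0.2661]
A−BK = [-0.0406 -0.0066; 0.3558 0.8316]
AᵀP(A−BK) = [0.5334 0.4731; 0.4731 2.0118]
P' = Q + AᵀP(A−BK) = [5.0334 -1.7769; -1.7769 4.2618]
tr(P') = 9.2952

9.2952


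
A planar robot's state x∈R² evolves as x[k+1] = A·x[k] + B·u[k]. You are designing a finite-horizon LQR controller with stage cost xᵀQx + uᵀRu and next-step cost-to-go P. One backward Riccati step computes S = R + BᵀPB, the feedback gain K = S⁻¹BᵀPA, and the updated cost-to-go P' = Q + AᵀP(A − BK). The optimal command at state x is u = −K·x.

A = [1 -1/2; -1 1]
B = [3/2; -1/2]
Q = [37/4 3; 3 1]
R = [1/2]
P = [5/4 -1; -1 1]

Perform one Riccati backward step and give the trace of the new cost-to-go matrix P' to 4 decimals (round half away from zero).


BᵀP = [2.3750 -2.0000]
S = R + BᵀPB = [1/2] + [4.5625] = [5.0625]
BᵀPA = [4.3750 -3.1875]
K = S⁻¹·BᵀPA = [0.8642 -0.6296]
A−BK = [-0.2963 0.4444; -0.5679 0.6852]
AᵀP(A−BK) = [0.4691 -0.3704; -0.3704 0.3056]
P' = Q + AᵀP(A−BK) = [9.7191 2.6296; 2.6296 1.3056]
tr(P') = 11.0247

11.0247


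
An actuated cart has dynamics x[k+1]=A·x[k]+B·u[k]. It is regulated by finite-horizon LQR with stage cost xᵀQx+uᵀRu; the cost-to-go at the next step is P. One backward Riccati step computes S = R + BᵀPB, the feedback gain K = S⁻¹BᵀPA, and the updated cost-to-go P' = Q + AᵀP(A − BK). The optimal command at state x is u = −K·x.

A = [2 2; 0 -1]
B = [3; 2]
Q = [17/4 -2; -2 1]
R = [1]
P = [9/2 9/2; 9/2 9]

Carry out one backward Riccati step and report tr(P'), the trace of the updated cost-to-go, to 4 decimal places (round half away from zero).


15.4648

BᵀP = [22.5000 31.5000]
S = R + BᵀPB = [1] + [130.5000] = [131.5000]
BᵀPA = [45.0000 13.5000]
K = S⁻¹·BᵀPA = [0.3422 0.1027]
A−BK = [0.9734 1.6920; -0.6844 -1.2053]
AᵀP(A−BK) = [2.6008 4.3802; 4.3802 7.6141]
P' = Q + AᵀP(A−BK) = [6.8508 2.3802; 2.3802 8.6141]
tr(P') = 15.4648


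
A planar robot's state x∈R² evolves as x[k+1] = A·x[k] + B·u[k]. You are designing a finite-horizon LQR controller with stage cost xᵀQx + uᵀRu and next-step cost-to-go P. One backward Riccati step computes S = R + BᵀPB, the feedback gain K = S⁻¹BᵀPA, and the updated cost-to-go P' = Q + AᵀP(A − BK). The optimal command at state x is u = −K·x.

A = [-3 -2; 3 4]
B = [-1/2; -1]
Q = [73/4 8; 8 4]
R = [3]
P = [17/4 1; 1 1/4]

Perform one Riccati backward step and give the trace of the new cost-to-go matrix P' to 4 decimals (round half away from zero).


BᵀP = [-3.1250 -0.7500]
S = R + BᵀPB = [3] + [2.3125] = [5.3125]
BᵀPA = [7.1250 3.2500]
K = S⁻¹·BᵀPA = [1.3412 0.6118]
A−BK = [-2.3294 -1.6941; 4.3412 4.6118]
AᵀP(A−BK) = [12.9441 6.1412; 6.1412 3.0118]
P' = Q + AᵀP(A−BK) = [31.1941 14.1412; 14.1412 7.0118]
tr(P') = 38.2059

38.2059


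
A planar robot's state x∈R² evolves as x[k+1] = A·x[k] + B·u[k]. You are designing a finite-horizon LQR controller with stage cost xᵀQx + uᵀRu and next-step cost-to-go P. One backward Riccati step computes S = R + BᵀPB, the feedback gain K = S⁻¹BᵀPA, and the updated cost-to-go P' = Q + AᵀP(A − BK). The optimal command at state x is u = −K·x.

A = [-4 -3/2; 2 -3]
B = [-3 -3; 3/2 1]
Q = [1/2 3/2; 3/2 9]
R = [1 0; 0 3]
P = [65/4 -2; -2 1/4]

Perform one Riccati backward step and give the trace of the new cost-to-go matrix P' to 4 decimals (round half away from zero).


BᵀP = [-51.7500 6.3750; -50.7500 6.2500]
S = R + BᵀPB = [1 0; 0 3] + [164.8125 161.6250; 161.6250 158.5000] = [165.8125 161.6250; 161.6250 161.5000]
BᵀPA = [219.7500 58.5000; 215.5000 57.3750]
K = S⁻¹·BᵀPA = [1.0051 0.2660; 0.3285 0.0891]
A−BK = [0.0008 -0.4348; 0.1639 -3.4881]
AᵀP(A−BK) = [1.3402 0.3547; 0.3547 0.1418]
P' = Q + AᵀP(A−BK) = [1.8402 1.8547; 1.8547 9.1418]
tr(P') = 10.9820

10.9820


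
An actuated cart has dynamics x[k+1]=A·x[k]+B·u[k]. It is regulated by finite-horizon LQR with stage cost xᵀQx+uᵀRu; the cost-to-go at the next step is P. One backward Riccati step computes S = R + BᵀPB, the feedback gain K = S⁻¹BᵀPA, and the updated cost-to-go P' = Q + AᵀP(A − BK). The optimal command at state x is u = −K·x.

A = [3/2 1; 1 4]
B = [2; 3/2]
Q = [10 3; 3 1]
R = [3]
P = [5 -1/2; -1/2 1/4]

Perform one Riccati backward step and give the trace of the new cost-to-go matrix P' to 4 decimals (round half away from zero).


BᵀP = [9.2500 -0.6250]
S = R + BᵀPB = [3] + [17.5625] = [20.5625]
BᵀPA = [13.2500 6.7500]
K = S⁻¹·BᵀPA = [0.6444 0.3283]
A−BK = [0.2112 0.3435; 0.0334 3.5076]
AᵀP(A−BK) = [1.4620 0.6505; 0.6505 2.7842]
P' = Q + AᵀP(A−BK) = [11.4620 3.6505; 3.6505 3.7842]
tr(P') = 15.2462

15.2462


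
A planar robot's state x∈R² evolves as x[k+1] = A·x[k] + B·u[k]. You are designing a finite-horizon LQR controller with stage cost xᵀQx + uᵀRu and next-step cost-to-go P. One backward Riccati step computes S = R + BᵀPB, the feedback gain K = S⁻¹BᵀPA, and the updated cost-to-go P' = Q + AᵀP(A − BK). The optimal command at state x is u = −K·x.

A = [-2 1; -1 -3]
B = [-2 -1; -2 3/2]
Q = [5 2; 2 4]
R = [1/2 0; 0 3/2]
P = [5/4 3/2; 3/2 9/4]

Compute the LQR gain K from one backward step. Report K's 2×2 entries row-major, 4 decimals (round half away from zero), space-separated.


BᵀP = [-5.5000 -7.5000; 1.0000 1.8750]
S = R + BᵀPB = [1/2 0; 0 3/2] + [26.0000 -5.7500; -5.7500 1.8125] = [26.5000 -5.7500; -5.7500 3.3125]
BᵀPA = [18.5000 17.0000; -3.8750 -4.6250]
K = S⁻¹·BᵀPA = [0.7127 0.5431; 0.0674 -0.4535]
A−BK = [-0.5071 1.6328; 0.3244 -1.2336]
AᵀP(A−BK) = [0.3255 -0.0548; -0.0548 1.1698]
P' = Q + AᵀP(A−BK) = [5.3255 1.9452; 1.9452 5.1698]
tr(P') = 10.4953

0.7127 0.5431 0.0674 -0.4535


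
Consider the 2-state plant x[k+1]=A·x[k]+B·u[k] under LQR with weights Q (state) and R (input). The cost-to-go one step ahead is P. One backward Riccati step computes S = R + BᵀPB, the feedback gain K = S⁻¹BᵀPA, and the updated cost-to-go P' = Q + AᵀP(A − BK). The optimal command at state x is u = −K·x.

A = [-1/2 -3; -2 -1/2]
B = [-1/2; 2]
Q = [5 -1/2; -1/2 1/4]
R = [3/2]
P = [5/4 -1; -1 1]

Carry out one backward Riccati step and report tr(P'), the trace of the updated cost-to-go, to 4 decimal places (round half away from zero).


8.7040

BᵀP = [-2.6250 2.5000]
S = R + BᵀPB = [3/2] + [6.3125] = [7.8125]
BᵀPA = [-3.6875 6.6250]
K = S⁻¹·BᵀPA = [-0.4720 0.8480]
A−BK = [-0.7360 -2.5760; -1.0560 -2.1960]
AᵀP(A−BK) = [0.5720 -0.2480; -0.2480 2.8820]
P' = Q + AᵀP(A−BK) = [5.5720 -0.7480; -0.7480 3.1320]
tr(P') = 8.7040


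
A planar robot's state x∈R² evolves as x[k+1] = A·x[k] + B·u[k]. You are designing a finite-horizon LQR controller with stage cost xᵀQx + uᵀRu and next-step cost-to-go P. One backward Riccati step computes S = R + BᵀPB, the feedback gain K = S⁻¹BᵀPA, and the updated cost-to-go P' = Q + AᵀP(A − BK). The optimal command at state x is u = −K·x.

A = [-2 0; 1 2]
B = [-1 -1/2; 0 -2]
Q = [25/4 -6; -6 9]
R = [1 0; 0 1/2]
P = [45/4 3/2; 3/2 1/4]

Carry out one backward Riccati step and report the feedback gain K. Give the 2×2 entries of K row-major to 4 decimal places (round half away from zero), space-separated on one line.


BᵀP = [-11.2500 -1.5000; -8.6250 -1.2500]
S = R + BᵀPB = [1 0; 0 1/2] + [11.2500 8.6250; 8.6250 6.8125] = [12.2500 8.6250; 8.6250 7.3125]
BᵀPA = [21.0000 -3.0000; 16.0000 -2.5000]
K = S⁻¹·BᵀPA = [1.0247 -0.0247; 0.9794 -0.3128]
A−BK = [-0.4856 -0.1811; 2.9588 1.3745]
AᵀP(A−BK) = [2.0607 0.0226; 0.0226 0.1440]
P' = Q + AᵀP(A−BK) = [8.3107 -5.9774; -5.9774 9.1440]
tr(P') = 17.4547

1.0247 -0.0247 0.9794 -0.3128


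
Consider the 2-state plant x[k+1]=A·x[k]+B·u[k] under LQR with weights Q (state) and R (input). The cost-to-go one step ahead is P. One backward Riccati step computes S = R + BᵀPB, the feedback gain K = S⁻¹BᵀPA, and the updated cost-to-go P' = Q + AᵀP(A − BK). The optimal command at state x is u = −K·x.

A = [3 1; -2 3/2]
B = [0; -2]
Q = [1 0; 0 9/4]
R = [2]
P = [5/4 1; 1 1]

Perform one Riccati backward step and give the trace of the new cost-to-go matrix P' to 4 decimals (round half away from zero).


8.1667

BᵀP = [-2.0000 -2.0000]
S = R + BᵀPB = [2] + [4.0000] = [6.0000]
BᵀPA = [-2.0000 -5.0000]
K = S⁻¹·BᵀPA = [-0.3333 -0.8333]
A−BK = [3.0000 1.0000; -2.6667 -0.1667]
AᵀP(A−BK) = [2.5833 1.5833; 1.5833 2.3333]
P' = Q + AᵀP(A−BK) = [3.5833 1.5833; 1.5833 4.5833]
tr(P') = 8.1667


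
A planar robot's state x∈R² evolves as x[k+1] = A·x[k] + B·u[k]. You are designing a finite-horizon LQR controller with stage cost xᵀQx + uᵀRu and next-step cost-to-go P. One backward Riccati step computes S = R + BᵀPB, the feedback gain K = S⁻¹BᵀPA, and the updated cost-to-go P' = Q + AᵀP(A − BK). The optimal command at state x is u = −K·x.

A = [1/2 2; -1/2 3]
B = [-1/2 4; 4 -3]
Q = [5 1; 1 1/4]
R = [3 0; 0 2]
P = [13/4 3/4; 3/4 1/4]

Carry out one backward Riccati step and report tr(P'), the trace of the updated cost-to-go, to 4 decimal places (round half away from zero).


7.8144

BᵀP = [1.3750 0.6250; 10.7500 2.2500]
S = R + BᵀPB = [3 0; 0 2] + [1.8125 3.6250; 3.6250 36.2500] = [4.8125 3.6250; 3.6250 38.2500]
BᵀPA = [0.3750 4.6250; 4.2500 28.2500]
K = S⁻¹·BᵀPA = [-0.0062 0.4358; 0.1117 0.6973]
A−BK = [0.0501 -0.5711; -0.1400 3.3484]
AᵀP(A−BK) = [0.0276 0.1232; 0.1232 2.5367]
P' = Q + AᵀP(A−BK) = [5.0276 1.1232; 1.1232 2.7867]
tr(P') = 7.8144


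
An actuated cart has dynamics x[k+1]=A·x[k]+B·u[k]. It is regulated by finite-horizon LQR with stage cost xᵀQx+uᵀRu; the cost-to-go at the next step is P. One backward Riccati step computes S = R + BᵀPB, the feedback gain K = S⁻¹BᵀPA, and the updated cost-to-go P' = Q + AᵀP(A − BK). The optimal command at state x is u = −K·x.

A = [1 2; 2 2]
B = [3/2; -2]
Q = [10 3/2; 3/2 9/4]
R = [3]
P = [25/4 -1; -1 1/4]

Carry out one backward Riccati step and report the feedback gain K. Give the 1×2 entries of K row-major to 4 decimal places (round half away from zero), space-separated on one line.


BᵀP = [11.3750 -2.0000]
S = R + BᵀPB = [3] + [21.0625] = [24.0625]
BᵀPA = [7.3750 18.7500]
K = S⁻¹·BᵀPA = [0.3065 0.7792]
A−BK = [0.5403 0.8312; 2.6130 3.5584]
AᵀP(A−BK) = [0.9896 1.7532; 1.7532 3.3896]
P' = Q + AᵀP(A−BK) = [10.9896 3.2532; 3.2532 5.6396]
tr(P') = 16.6292

0.3065 0.7792


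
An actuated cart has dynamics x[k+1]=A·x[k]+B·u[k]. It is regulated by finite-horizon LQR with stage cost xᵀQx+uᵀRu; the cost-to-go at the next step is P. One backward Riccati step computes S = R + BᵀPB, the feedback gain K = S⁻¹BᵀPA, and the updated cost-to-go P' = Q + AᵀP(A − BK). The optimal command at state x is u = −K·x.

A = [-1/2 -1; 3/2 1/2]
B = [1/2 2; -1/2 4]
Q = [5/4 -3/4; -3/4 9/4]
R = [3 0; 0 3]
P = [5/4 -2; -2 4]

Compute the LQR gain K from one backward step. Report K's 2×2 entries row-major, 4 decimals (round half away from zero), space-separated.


BᵀP = [1.6250 -3.0000; -5.5000 12.0000]
S = R + BᵀPB = [3 0; 0 3] + [2.3125 -8.7500; -8.7500 37.0000] = [5.3125 -8.7500; -8.7500 40.0000]
BᵀPA = [-5.3125 -3.1250; 20.7500 11.5000]
K = S⁻¹·BᵀPA = [-0.2276 -0.1793; 0.4690 0.2483]
A−BK = [-1.3241 -1.4069; -0.4897 -0.5828]
AᵀP(A−BK) = [1.3724 1.0207; 1.0207 0.8345]
P' = Q + AᵀP(A−BK) = [2.6224 0.2707; 0.2707 3.0845]
tr(P') = 5.7069

-0.2276 -0.1793 0.4690 0.2483


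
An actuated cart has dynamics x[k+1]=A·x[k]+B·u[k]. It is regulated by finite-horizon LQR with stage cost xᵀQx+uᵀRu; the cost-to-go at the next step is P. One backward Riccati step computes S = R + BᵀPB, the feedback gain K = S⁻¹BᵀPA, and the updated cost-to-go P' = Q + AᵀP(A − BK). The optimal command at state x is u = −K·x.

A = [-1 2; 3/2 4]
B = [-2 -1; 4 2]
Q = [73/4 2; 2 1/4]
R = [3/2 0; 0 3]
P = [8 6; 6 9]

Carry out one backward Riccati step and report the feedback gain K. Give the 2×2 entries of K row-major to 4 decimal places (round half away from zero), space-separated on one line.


BᵀP = [8.0000 24.0000; 4.0000 12.0000]
S = R + BᵀPB = [3/2 0; 0 3] + [80.0000 40.0000; 40.0000 20.0000] = [81.5000 40.0000; 40.0000 23.0000]
BᵀPA = [28.0000 112.0000; 14.0000 56.0000]
K = S⁻¹·BᵀPA = [0.3060 1.2240; 0.0765 0.3060]
A−BK = [-0.3115 4.7541; 0.1230 -1.5082]
AᵀP(A−BK) = [0.6107 -6.5574; -6.5574 117.7705]
P' = Q + AᵀP(A−BK) = [18.8607 -4.5574; -4.5574 118.0205]
tr(P') = 136.8811

0.3060 1.2240 0.0765 0.3060


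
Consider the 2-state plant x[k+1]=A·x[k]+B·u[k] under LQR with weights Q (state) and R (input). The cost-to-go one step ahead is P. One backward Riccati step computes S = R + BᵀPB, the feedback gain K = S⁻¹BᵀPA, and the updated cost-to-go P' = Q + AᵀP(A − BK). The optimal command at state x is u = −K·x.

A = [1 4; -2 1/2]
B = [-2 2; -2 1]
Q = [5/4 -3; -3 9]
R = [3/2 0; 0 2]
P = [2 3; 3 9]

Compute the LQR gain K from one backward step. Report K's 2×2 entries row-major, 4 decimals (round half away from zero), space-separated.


0.7597 -0.2288 0.3364 0.8204

BᵀP = [-10.0000 -24.0000; 7.0000 15.0000]
S = R + BᵀPB = [3/2 0; 0 2] + [68.0000 -44.0000; -44.0000 29.0000] = [69.5000 -44.0000; -44.0000 31.0000]
BᵀPA = [38.0000 -52.0000; -23.0000 35.5000]
K = S⁻¹·BᵀPA = [0.7597 -0.2288; 0.3364 0.8204]
A−BK = [1.8467 1.9016; -0.8169 -0.7780]
AᵀP(A−BK) = [4.8673 4.0641; 4.0641 5.2277]
P' = Q + AᵀP(A−BK) = [6.1173 1.0641; 1.0641 14.2277]
tr(P') = 20.3450
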